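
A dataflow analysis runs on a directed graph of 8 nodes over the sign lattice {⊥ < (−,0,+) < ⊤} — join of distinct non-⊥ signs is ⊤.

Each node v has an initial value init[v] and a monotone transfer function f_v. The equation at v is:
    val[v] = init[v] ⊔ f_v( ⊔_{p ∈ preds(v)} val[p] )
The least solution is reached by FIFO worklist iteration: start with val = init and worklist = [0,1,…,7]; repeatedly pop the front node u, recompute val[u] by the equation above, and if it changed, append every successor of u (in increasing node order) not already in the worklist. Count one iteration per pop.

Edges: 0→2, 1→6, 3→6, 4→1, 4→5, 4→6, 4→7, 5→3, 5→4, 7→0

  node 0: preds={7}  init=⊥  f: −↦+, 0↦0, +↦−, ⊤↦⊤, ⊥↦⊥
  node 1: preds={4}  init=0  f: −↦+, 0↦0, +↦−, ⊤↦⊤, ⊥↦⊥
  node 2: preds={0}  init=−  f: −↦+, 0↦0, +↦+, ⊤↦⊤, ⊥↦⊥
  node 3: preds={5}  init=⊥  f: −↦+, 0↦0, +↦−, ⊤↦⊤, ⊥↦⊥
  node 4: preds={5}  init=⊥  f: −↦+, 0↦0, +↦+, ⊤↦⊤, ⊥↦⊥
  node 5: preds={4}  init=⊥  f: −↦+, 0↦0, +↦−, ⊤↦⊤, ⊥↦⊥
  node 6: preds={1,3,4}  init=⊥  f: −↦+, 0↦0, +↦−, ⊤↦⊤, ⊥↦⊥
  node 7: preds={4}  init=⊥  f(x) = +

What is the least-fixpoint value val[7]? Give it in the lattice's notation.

+

Iteration log — 10 steps:
  step 1. node 0  ⊔preds=⊥  new=⊥  stable
  step 2. node 1  ⊔preds=⊥  new=0  stable
  step 3. node 2  ⊔preds=⊥  new=−  stable
  step 4. node 3  ⊔preds=⊥  new=⊥  stable
  step 5. node 4  ⊔preds=⊥  new=⊥  stable
  step 6. node 5  ⊔preds=⊥  new=⊥  stable
  step 7. node 6  ⊔preds=0  new=0  old=⊥  +wl: 
  step 8. node 7  ⊔preds=⊥  new=+  old=⊥  +wl: 0
  step 9. node 0  ⊔preds=+  new=−  old=⊥  +wl: 2
  step 10. node 2  ⊔preds=−  new=⊤  old=−  +wl: 

Least fixpoint reached:
  node 0: −
  node 1: 0
  node 2: ⊤
  node 3: ⊥
  node 4: ⊥
  node 5: ⊥
  node 6: 0
  node 7: +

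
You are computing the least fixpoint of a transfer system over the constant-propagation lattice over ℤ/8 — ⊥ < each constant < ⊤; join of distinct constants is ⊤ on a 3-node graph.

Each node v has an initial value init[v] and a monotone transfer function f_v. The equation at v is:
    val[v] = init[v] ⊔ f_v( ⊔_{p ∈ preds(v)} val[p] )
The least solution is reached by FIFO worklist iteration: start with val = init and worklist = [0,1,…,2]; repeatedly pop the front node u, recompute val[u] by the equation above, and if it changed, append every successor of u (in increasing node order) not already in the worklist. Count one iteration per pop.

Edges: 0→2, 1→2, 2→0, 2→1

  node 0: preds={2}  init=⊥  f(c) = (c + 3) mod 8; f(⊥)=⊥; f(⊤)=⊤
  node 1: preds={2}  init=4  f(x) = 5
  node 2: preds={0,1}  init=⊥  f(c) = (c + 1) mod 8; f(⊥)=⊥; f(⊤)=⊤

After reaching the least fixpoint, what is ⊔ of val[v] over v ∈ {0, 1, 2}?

⊤

Worklist (6 pops):
  #1 pop 0: in=⊥ → ⊥ (no change)
  #2 pop 1: in=⊥ → ⊤ (was 4); enqueue []
  #3 pop 2: in=⊤ → ⊤ (was ⊥); enqueue [0,1]
  #4 pop 0: in=⊤ → ⊤ (was ⊥); enqueue [2]
  #5 pop 1: in=⊤ → ⊤ (no change)
  #6 pop 2: in=⊤ → ⊤ (no change)

Fixpoint:
  val[0] = ⊤
  val[1] = ⊤
  val[2] = ⊤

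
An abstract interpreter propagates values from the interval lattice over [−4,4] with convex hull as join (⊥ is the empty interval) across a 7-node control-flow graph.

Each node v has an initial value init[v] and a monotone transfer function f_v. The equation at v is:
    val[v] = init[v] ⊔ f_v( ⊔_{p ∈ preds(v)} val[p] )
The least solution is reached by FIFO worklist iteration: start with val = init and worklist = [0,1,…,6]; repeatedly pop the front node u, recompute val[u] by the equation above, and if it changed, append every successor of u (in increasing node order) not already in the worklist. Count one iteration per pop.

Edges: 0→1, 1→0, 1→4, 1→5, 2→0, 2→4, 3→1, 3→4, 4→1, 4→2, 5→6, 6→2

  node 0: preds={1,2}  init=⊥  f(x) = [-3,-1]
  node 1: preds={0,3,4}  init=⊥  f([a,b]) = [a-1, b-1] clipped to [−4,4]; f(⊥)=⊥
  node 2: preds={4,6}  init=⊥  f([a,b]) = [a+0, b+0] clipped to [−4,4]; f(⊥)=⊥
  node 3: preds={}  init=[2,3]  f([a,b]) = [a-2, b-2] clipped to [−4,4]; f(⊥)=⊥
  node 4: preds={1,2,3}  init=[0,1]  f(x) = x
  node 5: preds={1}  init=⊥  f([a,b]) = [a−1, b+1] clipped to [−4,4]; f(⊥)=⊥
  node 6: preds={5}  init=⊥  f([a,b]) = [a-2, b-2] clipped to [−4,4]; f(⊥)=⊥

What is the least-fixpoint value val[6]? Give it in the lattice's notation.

[-4,1]

Worklist (12 pops):
  #1 pop 0: in=⊥ → [-3,-1] (was ⊥); enqueue []
  #2 pop 1: in=[-3,3] → [-4,2] (was ⊥); enqueue [0]
  #3 pop 2: in=[0,1] → [0,1] (was ⊥); enqueue []
  #4 pop 3: in=⊥ → [2,3] (no change)
  #5 pop 4: in=[-4,3] → [-4,3] (was [0,1]); enqueue [1,2]
  #6 pop 5: in=[-4,2] → [-4,3] (was ⊥); enqueue []
  #7 pop 6: in=[-4,3] → [-4,1] (was ⊥); enqueue []
  #8 pop 0: in=[-4,2] → [-3,-1] (no change)
  #9 pop 1: in=[-4,3] → [-4,2] (no change)
  #10 pop 2: in=[-4,3] → [-4,3] (was [0,1]); enqueue [0,4]
  #11 pop 0: in=[-4,3] → [-3,-1] (no change)
  #12 pop 4: in=[-4,3] → [-4,3] (no change)

Fixpoint:
  val[0] = [-3,-1]
  val[1] = [-4,2]
  val[2] = [-4,3]
  val[3] = [2,3]
  val[4] = [-4,3]
  val[5] = [-4,3]
  val[6] = [-4,1]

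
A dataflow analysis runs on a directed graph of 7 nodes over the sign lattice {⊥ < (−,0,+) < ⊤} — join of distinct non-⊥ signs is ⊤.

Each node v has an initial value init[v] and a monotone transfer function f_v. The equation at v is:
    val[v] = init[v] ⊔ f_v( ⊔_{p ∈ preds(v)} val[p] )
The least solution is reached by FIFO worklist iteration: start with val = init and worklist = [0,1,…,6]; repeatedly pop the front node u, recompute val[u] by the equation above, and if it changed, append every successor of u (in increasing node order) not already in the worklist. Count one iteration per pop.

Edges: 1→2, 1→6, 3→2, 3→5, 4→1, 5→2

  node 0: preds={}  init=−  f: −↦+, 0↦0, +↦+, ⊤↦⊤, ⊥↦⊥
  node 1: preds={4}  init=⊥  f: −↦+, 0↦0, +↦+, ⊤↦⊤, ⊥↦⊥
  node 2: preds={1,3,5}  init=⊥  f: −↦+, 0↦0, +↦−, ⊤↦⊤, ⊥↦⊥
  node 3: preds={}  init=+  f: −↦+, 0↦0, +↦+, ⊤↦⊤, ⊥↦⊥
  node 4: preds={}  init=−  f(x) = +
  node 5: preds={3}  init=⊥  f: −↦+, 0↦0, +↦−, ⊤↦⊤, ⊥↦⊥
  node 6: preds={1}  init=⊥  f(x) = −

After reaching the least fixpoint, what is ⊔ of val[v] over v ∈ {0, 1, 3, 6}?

⊤

Trace (10 dequeues):
  [1] u=0 | in ⊥ | out − | ==
  [2] u=1 | in − | out + | prev ⊥ | push {}
  [3] u=2 | in + | out − | prev ⊥ | push {}
  [4] u=3 | in ⊥ | out + | ==
  [5] u=4 | in ⊥ | out ⊤ | prev − | push {1}
  [6] u=5 | in + | out − | prev ⊥ | push {2}
  [7] u=6 | in + | out − | prev ⊥ | push {}
  [8] u=1 | in ⊤ | out ⊤ | prev + | push {6}
  [9] u=2 | in ⊤ | out ⊤ | prev − | push {}
  [10] u=6 | in ⊤ | out − | ==

Converged values:
  [0] −
  [1] ⊤
  [2] ⊤
  [3] +
  [4] ⊤
  [5] −
  [6] −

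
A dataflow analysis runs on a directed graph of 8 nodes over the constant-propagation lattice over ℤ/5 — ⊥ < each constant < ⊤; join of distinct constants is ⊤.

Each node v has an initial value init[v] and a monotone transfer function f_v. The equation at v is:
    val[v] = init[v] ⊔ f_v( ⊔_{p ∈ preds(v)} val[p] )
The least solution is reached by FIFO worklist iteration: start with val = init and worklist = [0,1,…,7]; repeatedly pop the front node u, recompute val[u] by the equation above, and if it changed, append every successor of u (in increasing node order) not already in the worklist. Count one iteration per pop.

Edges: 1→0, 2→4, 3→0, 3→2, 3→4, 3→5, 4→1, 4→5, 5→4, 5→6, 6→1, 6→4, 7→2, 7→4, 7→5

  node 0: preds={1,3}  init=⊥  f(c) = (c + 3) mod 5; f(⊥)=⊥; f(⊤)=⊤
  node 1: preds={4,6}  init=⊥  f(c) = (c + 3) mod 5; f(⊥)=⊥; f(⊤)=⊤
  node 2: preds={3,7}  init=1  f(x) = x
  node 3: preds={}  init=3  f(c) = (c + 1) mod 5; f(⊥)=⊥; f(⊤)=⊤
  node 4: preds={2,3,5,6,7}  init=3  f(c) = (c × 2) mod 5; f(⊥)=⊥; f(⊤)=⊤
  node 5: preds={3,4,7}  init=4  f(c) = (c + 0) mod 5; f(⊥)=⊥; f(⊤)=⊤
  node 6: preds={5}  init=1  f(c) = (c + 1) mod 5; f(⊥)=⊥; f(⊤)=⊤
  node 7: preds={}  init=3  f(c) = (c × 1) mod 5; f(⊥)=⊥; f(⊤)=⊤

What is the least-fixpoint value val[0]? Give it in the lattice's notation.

Trace (11 dequeues):
  [1] u=0 | in 3 | out 1 | prev ⊥ | push {}
  [2] u=1 | in ⊤ | out ⊤ | prev ⊥ | push {0}
  [3] u=2 | in 3 | out ⊤ | prev 1 | push {}
  [4] u=3 | in ⊥ | out 3 | ==
  [5] u=4 | in ⊤ | out ⊤ | prev 3 | push {1}
  [6] u=5 | in ⊤ | out ⊤ | prev 4 | push {4}
  [7] u=6 | in ⊤ | out ⊤ | prev 1 | push {}
  [8] u=7 | in ⊥ | out 3 | ==
  [9] u=0 | in ⊤ | out ⊤ | prev 1 | push {}
  [10] u=1 | in ⊤ | out ⊤ | ==
  [11] u=4 | in ⊤ | out ⊤ | ==

Converged values:
  [0] ⊤
  [1] ⊤
  [2] ⊤
  [3] 3
  [4] ⊤
  [5] ⊤
  [6] ⊤
  [7] 3

⊤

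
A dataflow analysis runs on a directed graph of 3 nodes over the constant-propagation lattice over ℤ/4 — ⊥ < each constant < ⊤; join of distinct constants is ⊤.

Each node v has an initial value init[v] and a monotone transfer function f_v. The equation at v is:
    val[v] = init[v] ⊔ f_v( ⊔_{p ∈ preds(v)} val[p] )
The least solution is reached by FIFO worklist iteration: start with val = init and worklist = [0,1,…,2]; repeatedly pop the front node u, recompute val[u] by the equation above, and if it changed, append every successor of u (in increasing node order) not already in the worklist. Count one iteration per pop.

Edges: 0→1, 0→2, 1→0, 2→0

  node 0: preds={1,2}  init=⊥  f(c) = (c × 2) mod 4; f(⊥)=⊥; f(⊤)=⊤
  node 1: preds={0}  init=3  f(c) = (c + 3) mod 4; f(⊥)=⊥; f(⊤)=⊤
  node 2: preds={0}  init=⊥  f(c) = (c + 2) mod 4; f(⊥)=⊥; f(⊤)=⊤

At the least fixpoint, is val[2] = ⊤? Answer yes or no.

yes

Trace (7 dequeues):
  [1] u=0 | in 3 | out 2 | prev ⊥ | push {}
  [2] u=1 | in 2 | out ⊤ | prev 3 | push {0}
  [3] u=2 | in 2 | out 0 | prev ⊥ | push {}
  [4] u=0 | in ⊤ | out ⊤ | prev 2 | push {1,2}
  [5] u=1 | in ⊤ | out ⊤ | ==
  [6] u=2 | in ⊤ | out ⊤ | prev 0 | push {0}
  [7] u=0 | in ⊤ | out ⊤ | ==

Converged values:
  [0] ⊤
  [1] ⊤
  [2] ⊤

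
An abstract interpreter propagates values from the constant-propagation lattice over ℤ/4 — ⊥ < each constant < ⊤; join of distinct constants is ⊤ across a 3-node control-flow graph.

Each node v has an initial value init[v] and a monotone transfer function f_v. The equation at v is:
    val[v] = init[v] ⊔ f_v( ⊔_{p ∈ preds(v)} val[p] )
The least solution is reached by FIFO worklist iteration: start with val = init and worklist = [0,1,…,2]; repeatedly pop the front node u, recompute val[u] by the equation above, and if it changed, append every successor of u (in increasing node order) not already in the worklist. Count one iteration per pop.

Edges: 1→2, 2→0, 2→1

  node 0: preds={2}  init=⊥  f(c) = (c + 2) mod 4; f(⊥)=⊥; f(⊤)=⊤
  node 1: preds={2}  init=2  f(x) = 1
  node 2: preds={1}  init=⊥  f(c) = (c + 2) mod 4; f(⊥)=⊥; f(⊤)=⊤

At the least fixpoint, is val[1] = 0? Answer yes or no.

Iteration log — 5 steps:
  step 1. node 0  ⊔preds=⊥  new=⊥  stable
  step 2. node 1  ⊔preds=⊥  new=⊤  old=2  +wl: 
  step 3. node 2  ⊔preds=⊤  new=⊤  old=⊥  +wl: 0,1
  step 4. node 0  ⊔preds=⊤  new=⊤  old=⊥  +wl: 
  step 5. node 1  ⊔preds=⊤  new=⊤  stable

Least fixpoint reached:
  node 0: ⊤
  node 1: ⊤
  node 2: ⊤

no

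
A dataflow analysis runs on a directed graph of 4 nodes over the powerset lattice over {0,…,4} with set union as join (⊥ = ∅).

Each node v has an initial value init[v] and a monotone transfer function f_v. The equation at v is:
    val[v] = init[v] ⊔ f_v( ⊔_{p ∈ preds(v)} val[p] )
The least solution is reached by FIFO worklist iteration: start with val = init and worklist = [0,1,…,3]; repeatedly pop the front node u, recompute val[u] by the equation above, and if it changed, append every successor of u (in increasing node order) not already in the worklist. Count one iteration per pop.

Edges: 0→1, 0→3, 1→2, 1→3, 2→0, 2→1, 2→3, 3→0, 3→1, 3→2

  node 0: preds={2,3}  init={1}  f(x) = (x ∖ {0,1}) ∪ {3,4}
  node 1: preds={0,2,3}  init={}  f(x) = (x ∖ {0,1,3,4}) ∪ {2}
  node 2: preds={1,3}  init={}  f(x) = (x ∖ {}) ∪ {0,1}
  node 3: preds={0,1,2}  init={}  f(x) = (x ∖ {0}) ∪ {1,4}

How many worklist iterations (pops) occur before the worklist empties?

Worklist (10 pops):
  #1 pop 0: in={} → {1,3,4} (was {1}); enqueue []
  #2 pop 1: in={1,3,4} → {2} (was {}); enqueue []
  #3 pop 2: in={2} → {0,1,2} (was {}); enqueue [0,1]
  #4 pop 3: in={0,1,2,3,4} → {1,2,3,4} (was {}); enqueue [2]
  #5 pop 0: in={0,1,2,3,4} → {1,2,3,4} (was {1,3,4}); enqueue [3]
  #6 pop 1: in={0,1,2,3,4} → {2} (no change)
  #7 pop 2: in={1,2,3,4} → {0,1,2,3,4} (was {0,1,2}); enqueue [0,1]
  #8 pop 3: in={0,1,2,3,4} → {1,2,3,4} (no change)
  #9 pop 0: in={0,1,2,3,4} → {1,2,3,4} (no change)
  #10 pop 1: in={0,1,2,3,4} → {2} (no change)

Fixpoint:
  val[0] = {1,2,3,4}
  val[1] = {2}
  val[2] = {0,1,2,3,4}
  val[3] = {1,2,3,4}

10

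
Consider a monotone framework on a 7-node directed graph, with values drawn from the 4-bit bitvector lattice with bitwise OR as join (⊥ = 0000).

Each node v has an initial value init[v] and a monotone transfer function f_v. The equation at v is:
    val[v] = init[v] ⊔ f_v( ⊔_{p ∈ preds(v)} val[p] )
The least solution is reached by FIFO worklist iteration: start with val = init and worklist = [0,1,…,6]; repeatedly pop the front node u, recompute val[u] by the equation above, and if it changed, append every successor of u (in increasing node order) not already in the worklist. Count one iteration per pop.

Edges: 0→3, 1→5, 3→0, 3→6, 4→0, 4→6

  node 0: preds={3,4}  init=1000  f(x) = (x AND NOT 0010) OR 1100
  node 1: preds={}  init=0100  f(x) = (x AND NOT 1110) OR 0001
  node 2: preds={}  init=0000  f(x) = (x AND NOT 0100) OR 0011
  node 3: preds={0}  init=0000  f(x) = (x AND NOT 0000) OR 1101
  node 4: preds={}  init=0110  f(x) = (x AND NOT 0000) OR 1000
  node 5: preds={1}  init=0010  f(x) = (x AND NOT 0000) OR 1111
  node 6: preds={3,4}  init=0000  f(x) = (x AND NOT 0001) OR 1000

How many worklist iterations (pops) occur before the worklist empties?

9

Iteration log — 9 steps:
  step 1. node 0  ⊔preds=0110  new=1100  old=1000  +wl: 
  step 2. node 1  ⊔preds=0000  new=0101  old=0100  +wl: 
  step 3. node 2  ⊔preds=0000  new=0011  old=0000  +wl: 
  step 4. node 3  ⊔preds=1100  new=1101  old=0000  +wl: 0
  step 5. node 4  ⊔preds=0000  new=1110  old=0110  +wl: 
  step 6. node 5  ⊔preds=0101  new=1111  old=0010  +wl: 
  step 7. node 6  ⊔preds=1111  new=1110  old=0000  +wl: 
  step 8. node 0  ⊔preds=1111  new=1101  old=1100  +wl: 3
  step 9. node 3  ⊔preds=1101  new=1101  stable

Least fixpoint reached:
  node 0: 1101
  node 1: 0101
  node 2: 0011
  node 3: 1101
  node 4: 1110
  node 5: 1111
  node 6: 1110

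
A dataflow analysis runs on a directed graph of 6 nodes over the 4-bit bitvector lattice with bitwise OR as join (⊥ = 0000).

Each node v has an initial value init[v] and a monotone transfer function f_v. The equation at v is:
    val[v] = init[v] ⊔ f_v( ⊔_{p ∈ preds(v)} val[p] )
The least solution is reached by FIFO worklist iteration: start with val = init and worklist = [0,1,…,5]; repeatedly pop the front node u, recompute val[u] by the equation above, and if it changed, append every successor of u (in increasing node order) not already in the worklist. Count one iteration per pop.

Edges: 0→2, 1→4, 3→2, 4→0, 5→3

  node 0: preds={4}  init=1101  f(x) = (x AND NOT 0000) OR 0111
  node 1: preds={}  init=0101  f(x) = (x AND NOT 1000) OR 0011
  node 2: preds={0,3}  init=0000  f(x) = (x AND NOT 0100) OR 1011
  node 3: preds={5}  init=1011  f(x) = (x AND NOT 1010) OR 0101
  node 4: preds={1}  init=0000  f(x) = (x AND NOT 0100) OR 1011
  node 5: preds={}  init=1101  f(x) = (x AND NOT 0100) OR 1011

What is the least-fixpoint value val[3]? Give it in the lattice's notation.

Iteration log — 9 steps:
  step 1. node 0  ⊔preds=0000  new=1111  old=1101  +wl: 
  step 2. node 1  ⊔preds=0000  new=0111  old=0101  +wl: 
  step 3. node 2  ⊔preds=1111  new=1011  old=0000  +wl: 
  step 4. node 3  ⊔preds=1101  new=1111  old=1011  +wl: 2
  step 5. node 4  ⊔preds=0111  new=1011  old=0000  +wl: 0
  step 6. node 5  ⊔preds=0000  new=1111  old=1101  +wl: 3
  step 7. node 2  ⊔preds=1111  new=1011  stable
  step 8. node 0  ⊔preds=1011  new=1111  stable
  step 9. node 3  ⊔preds=1111  new=1111  stable

Least fixpoint reached:
  node 0: 1111
  node 1: 0111
  node 2: 1011
  node 3: 1111
  node 4: 1011
  node 5: 1111

1111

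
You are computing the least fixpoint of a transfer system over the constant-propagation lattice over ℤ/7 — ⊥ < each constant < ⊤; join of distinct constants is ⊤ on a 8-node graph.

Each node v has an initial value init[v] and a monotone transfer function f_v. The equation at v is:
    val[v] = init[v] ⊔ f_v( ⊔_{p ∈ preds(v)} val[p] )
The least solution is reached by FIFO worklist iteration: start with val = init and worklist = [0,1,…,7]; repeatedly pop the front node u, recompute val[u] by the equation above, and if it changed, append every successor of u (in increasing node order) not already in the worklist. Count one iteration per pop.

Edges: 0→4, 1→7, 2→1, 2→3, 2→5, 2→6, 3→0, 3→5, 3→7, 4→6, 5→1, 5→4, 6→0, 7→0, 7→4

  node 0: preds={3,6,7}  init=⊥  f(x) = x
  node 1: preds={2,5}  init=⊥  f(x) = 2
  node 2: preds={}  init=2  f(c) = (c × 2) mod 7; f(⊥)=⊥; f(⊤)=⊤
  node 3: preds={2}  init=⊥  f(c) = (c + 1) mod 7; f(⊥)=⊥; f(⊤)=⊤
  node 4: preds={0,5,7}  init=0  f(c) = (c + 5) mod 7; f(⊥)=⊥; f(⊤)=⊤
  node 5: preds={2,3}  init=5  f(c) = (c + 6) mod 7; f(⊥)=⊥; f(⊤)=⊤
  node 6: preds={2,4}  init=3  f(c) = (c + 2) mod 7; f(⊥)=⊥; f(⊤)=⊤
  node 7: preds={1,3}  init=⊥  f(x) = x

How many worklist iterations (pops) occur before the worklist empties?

11

Iteration log — 11 steps:
  step 1. node 0  ⊔preds=3  new=3  old=⊥  +wl: 
  step 2. node 1  ⊔preds=⊤  new=2  old=⊥  +wl: 
  step 3. node 2  ⊔preds=⊥  new=2  stable
  step 4. node 3  ⊔preds=2  new=3  old=⊥  +wl: 0
  step 5. node 4  ⊔preds=⊤  new=⊤  old=0  +wl: 
  step 6. node 5  ⊔preds=⊤  new=⊤  old=5  +wl: 1,4
  step 7. node 6  ⊔preds=⊤  new=⊤  old=3  +wl: 
  step 8. node 7  ⊔preds=⊤  new=⊤  old=⊥  +wl: 
  step 9. node 0  ⊔preds=⊤  new=⊤  old=3  +wl: 
  step 10. node 1  ⊔preds=⊤  new=2  stable
  step 11. node 4  ⊔preds=⊤  new=⊤  stable

Least fixpoint reached:
  node 0: ⊤
  node 1: 2
  node 2: 2
  node 3: 3
  node 4: ⊤
  node 5: ⊤
  node 6: ⊤
  node 7: ⊤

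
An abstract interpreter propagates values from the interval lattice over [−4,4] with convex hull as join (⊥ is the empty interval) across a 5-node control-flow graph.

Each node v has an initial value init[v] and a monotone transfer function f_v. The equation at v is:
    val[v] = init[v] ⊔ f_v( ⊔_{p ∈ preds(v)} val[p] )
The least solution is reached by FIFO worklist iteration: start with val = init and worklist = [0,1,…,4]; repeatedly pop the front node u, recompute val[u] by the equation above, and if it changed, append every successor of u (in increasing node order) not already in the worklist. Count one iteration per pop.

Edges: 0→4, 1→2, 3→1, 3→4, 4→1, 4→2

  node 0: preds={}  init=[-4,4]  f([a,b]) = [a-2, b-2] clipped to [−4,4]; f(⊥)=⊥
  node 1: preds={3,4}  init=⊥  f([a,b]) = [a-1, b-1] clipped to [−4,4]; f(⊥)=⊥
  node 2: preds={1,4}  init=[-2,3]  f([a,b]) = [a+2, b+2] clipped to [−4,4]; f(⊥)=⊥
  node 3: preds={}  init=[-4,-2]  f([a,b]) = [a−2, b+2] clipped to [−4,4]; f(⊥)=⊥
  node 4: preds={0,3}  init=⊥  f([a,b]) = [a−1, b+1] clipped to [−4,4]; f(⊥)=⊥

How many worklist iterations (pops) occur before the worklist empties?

Worklist (7 pops):
  #1 pop 0: in=⊥ → [-4,4] (no change)
  #2 pop 1: in=[-4,-2] → [-4,-3] (was ⊥); enqueue []
  #3 pop 2: in=[-4,-3] → [-2,3] (no change)
  #4 pop 3: in=⊥ → [-4,-2] (no change)
  #5 pop 4: in=[-4,4] → [-4,4] (was ⊥); enqueue [1,2]
  #6 pop 1: in=[-4,4] → [-4,3] (was [-4,-3]); enqueue []
  #7 pop 2: in=[-4,4] → [-2,4] (was [-2,3]); enqueue []

Fixpoint:
  val[0] = [-4,4]
  val[1] = [-4,3]
  val[2] = [-2,4]
  val[3] = [-4,-2]
  val[4] = [-4,4]

7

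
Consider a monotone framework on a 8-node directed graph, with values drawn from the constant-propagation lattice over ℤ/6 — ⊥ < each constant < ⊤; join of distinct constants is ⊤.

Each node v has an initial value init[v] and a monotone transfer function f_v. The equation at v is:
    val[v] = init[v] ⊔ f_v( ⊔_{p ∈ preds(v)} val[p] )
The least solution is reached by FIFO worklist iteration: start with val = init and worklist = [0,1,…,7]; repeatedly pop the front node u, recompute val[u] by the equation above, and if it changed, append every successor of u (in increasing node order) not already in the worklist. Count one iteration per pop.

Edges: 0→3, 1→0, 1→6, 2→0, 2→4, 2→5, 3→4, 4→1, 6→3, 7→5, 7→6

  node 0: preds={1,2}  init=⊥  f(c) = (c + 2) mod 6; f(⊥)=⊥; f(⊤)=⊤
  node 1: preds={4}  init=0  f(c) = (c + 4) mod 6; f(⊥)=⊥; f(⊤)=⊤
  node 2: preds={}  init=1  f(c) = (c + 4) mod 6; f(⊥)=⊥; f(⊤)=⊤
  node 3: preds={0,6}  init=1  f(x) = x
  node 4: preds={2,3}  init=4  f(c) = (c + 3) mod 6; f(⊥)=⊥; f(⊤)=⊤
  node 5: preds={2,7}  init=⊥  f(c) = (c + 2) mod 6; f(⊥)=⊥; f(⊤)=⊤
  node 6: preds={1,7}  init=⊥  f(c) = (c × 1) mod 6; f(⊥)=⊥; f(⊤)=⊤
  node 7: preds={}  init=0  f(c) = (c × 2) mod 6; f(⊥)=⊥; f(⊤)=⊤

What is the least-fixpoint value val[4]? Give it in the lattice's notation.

⊤

Worklist (11 pops):
  #1 pop 0: in=⊤ → ⊤ (was ⊥); enqueue []
  #2 pop 1: in=4 → ⊤ (was 0); enqueue [0]
  #3 pop 2: in=⊥ → 1 (no change)
  #4 pop 3: in=⊤ → ⊤ (was 1); enqueue []
  #5 pop 4: in=⊤ → ⊤ (was 4); enqueue [1]
  #6 pop 5: in=⊤ → ⊤ (was ⊥); enqueue []
  #7 pop 6: in=⊤ → ⊤ (was ⊥); enqueue [3]
  #8 pop 7: in=⊥ → 0 (no change)
  #9 pop 0: in=⊤ → ⊤ (no change)
  #10 pop 1: in=⊤ → ⊤ (no change)
  #11 pop 3: in=⊤ → ⊤ (no change)

Fixpoint:
  val[0] = ⊤
  val[1] = ⊤
  val[2] = 1
  val[3] = ⊤
  val[4] = ⊤
  val[5] = ⊤
  val[6] = ⊤
  val[7] = 0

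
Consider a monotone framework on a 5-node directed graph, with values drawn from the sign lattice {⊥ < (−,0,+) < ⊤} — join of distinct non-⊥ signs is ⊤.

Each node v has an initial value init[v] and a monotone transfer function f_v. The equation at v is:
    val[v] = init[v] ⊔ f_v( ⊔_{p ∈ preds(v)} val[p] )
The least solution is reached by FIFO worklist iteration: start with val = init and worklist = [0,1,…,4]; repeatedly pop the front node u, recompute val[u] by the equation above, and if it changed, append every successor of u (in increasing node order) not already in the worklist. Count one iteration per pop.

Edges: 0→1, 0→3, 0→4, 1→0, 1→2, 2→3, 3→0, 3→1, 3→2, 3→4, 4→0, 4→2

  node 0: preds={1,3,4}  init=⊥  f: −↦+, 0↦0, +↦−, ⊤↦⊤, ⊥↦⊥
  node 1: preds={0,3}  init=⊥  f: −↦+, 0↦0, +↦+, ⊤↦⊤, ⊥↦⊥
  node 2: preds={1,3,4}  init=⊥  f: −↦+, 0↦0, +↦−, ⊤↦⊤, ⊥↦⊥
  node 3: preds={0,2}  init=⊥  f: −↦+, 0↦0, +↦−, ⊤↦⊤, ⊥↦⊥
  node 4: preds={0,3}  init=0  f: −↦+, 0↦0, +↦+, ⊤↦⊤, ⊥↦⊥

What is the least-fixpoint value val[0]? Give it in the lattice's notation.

0

Trace (8 dequeues):
  [1] u=0 | in 0 | out 0 | prev ⊥ | push {}
  [2] u=1 | in 0 | out 0 | prev ⊥ | push {0}
  [3] u=2 | in 0 | out 0 | prev ⊥ | push {}
  [4] u=3 | in 0 | out 0 | prev ⊥ | push {1,2}
  [5] u=4 | in 0 | out 0 | ==
  [6] u=0 | in 0 | out 0 | ==
  [7] u=1 | in 0 | out 0 | ==
  [8] u=2 | in 0 | out 0 | ==

Converged values:
  [0] 0
  [1] 0
  [2] 0
  [3] 0
  [4] 0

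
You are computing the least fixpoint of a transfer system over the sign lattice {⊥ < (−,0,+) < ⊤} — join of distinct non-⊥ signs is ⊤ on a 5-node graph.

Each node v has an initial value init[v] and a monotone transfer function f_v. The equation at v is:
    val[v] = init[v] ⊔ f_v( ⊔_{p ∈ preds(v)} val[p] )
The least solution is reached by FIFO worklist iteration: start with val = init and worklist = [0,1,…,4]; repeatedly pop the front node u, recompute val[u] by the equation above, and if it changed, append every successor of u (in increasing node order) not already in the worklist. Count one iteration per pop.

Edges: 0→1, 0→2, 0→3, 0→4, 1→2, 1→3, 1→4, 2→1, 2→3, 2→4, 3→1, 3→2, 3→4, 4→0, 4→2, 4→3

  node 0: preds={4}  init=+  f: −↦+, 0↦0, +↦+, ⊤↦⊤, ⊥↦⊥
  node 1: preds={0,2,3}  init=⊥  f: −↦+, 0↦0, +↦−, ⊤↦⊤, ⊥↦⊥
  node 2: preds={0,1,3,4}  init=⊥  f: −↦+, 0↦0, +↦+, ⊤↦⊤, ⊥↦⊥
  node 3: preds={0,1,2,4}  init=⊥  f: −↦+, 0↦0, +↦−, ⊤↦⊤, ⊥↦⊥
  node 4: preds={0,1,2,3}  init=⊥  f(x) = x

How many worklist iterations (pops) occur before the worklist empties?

12

Iteration log — 12 steps:
  step 1. node 0  ⊔preds=⊥  new=+  stable
  step 2. node 1  ⊔preds=+  new=−  old=⊥  +wl: 
  step 3. node 2  ⊔preds=⊤  new=⊤  old=⊥  +wl: 1
  step 4. node 3  ⊔preds=⊤  new=⊤  old=⊥  +wl: 2
  step 5. node 4  ⊔preds=⊤  new=⊤  old=⊥  +wl: 0,3
  step 6. node 1  ⊔preds=⊤  new=⊤  old=−  +wl: 4
  step 7. node 2  ⊔preds=⊤  new=⊤  stable
  step 8. node 0  ⊔preds=⊤  new=⊤  old=+  +wl: 1,2
  step 9. node 3  ⊔preds=⊤  new=⊤  stable
  step 10. node 4  ⊔preds=⊤  new=⊤  stable
  step 11. node 1  ⊔preds=⊤  new=⊤  stable
  step 12. node 2  ⊔preds=⊤  new=⊤  stable

Least fixpoint reached:
  node 0: ⊤
  node 1: ⊤
  node 2: ⊤
  node 3: ⊤
  node 4: ⊤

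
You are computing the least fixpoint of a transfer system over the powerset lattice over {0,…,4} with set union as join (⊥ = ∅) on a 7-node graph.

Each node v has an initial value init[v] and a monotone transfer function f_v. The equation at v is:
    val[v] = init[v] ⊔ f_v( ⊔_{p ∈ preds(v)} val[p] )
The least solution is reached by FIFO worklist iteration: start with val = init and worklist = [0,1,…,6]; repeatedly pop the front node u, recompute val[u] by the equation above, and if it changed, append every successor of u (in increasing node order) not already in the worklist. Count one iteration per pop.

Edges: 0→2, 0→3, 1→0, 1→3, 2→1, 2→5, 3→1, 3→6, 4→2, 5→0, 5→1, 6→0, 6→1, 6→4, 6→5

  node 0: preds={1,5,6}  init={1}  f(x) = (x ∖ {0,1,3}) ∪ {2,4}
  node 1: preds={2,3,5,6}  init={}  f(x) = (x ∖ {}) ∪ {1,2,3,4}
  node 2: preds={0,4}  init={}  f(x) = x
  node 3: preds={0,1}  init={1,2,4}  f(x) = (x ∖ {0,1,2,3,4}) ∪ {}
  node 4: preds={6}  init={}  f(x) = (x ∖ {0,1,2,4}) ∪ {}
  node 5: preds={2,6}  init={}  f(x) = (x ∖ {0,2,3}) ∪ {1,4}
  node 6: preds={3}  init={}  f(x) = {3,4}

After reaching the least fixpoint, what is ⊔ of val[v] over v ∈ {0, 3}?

Worklist (14 pops):
  #1 pop 0: in={} → {1,2,4} (was {1}); enqueue []
  #2 pop 1: in={1,2,4} → {1,2,3,4} (was {}); enqueue [0]
  #3 pop 2: in={1,2,4} → {1,2,4} (was {}); enqueue [1]
  #4 pop 3: in={1,2,3,4} → {1,2,4} (no change)
  #5 pop 4: in={} → {} (no change)
  #6 pop 5: in={1,2,4} → {1,4} (was {}); enqueue []
  #7 pop 6: in={1,2,4} → {3,4} (was {}); enqueue [4,5]
  #8 pop 0: in={1,2,3,4} → {1,2,4} (no change)
  #9 pop 1: in={1,2,3,4} → {1,2,3,4} (no change)
  #10 pop 4: in={3,4} → {3} (was {}); enqueue [2]
  #11 pop 5: in={1,2,3,4} → {1,4} (no change)
  #12 pop 2: in={1,2,3,4} → {1,2,3,4} (was {1,2,4}); enqueue [1,5]
  #13 pop 1: in={1,2,3,4} → {1,2,3,4} (no change)
  #14 pop 5: in={1,2,3,4} → {1,4} (no change)

Fixpoint:
  val[0] = {1,2,4}
  val[1] = {1,2,3,4}
  val[2] = {1,2,3,4}
  val[3] = {1,2,4}
  val[4] = {3}
  val[5] = {1,4}
  val[6] = {3,4}

{1,2,4}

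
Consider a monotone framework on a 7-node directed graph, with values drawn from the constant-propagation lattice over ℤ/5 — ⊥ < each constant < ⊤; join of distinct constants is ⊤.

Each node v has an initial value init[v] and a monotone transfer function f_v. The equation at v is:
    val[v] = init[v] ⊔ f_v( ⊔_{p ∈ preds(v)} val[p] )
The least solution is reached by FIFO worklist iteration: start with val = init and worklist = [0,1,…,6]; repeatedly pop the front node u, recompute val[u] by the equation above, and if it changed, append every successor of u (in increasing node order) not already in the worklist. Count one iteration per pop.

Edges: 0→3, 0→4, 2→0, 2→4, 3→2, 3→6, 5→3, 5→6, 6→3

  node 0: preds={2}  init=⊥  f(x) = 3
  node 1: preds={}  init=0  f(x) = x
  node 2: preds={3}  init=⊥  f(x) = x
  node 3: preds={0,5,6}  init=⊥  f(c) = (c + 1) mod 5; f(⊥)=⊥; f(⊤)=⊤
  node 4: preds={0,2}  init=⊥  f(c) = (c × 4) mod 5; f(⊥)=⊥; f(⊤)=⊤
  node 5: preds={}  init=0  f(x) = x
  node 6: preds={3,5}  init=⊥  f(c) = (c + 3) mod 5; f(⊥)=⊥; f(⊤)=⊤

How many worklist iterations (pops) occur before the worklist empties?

Trace (11 dequeues):
  [1] u=0 | in ⊥ | out 3 | prev ⊥ | push {}
  [2] u=1 | in ⊥ | out 0 | ==
  [3] u=2 | in ⊥ | out ⊥ | ==
  [4] u=3 | in ⊤ | out ⊤ | prev ⊥ | push {2}
  [5] u=4 | in 3 | out 2 | prev ⊥ | push {}
  [6] u=5 | in ⊥ | out 0 | ==
  [7] u=6 | in ⊤ | out ⊤ | prev ⊥ | push {3}
  [8] u=2 | in ⊤ | out ⊤ | prev ⊥ | push {0,4}
  [9] u=3 | in ⊤ | out ⊤ | ==
  [10] u=0 | in ⊤ | out 3 | ==
  [11] u=4 | in ⊤ | out ⊤ | prev 2 | push {}

Converged values:
  [0] 3
  [1] 0
  [2] ⊤
  [3] ⊤
  [4] ⊤
  [5] 0
  [6] ⊤

11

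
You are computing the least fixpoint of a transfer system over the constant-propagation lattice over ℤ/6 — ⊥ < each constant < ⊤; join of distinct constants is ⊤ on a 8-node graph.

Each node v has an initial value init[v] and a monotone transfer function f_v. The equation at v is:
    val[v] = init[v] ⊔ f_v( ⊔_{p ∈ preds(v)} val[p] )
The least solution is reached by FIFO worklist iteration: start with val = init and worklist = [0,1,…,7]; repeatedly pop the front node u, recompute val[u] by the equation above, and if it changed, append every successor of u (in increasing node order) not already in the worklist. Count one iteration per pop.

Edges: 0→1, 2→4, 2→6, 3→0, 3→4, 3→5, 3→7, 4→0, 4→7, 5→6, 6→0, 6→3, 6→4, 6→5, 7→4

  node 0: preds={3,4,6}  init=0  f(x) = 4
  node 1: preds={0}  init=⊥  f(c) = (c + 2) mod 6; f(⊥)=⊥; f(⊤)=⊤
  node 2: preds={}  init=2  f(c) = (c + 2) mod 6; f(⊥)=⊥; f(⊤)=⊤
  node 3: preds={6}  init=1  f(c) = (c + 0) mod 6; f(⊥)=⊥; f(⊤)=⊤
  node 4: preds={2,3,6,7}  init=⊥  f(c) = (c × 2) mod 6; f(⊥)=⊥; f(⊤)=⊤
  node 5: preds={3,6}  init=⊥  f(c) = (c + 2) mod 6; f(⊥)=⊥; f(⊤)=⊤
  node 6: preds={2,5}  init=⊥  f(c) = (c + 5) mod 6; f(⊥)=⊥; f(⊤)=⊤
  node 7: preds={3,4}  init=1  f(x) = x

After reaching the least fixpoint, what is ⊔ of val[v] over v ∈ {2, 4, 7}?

Worklist (15 pops):
  #1 pop 0: in=1 → ⊤ (was 0); enqueue []
  #2 pop 1: in=⊤ → ⊤ (was ⊥); enqueue []
  #3 pop 2: in=⊥ → 2 (no change)
  #4 pop 3: in=⊥ → 1 (no change)
  #5 pop 4: in=⊤ → ⊤ (was ⊥); enqueue [0]
  #6 pop 5: in=1 → 3 (was ⊥); enqueue []
  #7 pop 6: in=⊤ → ⊤ (was ⊥); enqueue [3,4,5]
  #8 pop 7: in=⊤ → ⊤ (was 1); enqueue []
  #9 pop 0: in=⊤ → ⊤ (no change)
  #10 pop 3: in=⊤ → ⊤ (was 1); enqueue [0,7]
  #11 pop 4: in=⊤ → ⊤ (no change)
  #12 pop 5: in=⊤ → ⊤ (was 3); enqueue [6]
  #13 pop 0: in=⊤ → ⊤ (no change)
  #14 pop 7: in=⊤ → ⊤ (no change)
  #15 pop 6: in=⊤ → ⊤ (no change)

Fixpoint:
  val[0] = ⊤
  val[1] = ⊤
  val[2] = 2
  val[3] = ⊤
  val[4] = ⊤
  val[5] = ⊤
  val[6] = ⊤
  val[7] = ⊤

⊤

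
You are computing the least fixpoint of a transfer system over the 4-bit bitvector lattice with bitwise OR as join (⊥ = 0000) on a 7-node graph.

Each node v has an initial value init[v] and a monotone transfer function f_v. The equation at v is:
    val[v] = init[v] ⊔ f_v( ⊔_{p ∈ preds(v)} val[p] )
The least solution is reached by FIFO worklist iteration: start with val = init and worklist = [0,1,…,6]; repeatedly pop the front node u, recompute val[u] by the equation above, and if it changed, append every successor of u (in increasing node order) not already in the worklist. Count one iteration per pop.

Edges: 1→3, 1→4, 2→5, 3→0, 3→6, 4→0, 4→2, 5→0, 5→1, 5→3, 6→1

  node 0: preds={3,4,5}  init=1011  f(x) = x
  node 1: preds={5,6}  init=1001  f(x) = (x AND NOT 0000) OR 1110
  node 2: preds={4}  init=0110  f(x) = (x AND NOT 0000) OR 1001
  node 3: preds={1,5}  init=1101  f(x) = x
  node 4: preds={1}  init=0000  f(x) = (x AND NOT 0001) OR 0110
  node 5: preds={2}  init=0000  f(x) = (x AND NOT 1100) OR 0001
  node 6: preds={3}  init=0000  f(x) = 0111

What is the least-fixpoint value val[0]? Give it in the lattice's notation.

1111

Trace (11 dequeues):
  [1] u=0 | in 1101 | out 1111 | prev 1011 | push {}
  [2] u=1 | in 0000 | out 1111 | prev 1001 | push {}
  [3] u=2 | in 0000 | out 1111 | prev 0110 | push {}
  [4] u=3 | in 1111 | out 1111 | prev 1101 | push {0}
  [5] u=4 | in 1111 | out 1110 | prev 0000 | push {2}
  [6] u=5 | in 1111 | out 0011 | prev 0000 | push {1,3}
  [7] u=6 | in 1111 | out 0111 | prev 0000 | push {}
  [8] u=0 | in 1111 | out 1111 | ==
  [9] u=2 | in 1110 | out 1111 | ==
  [10] u=1 | in 0111 | out 1111 | ==
  [11] u=3 | in 1111 | out 1111 | ==

Converged values:
  [0] 1111
  [1] 1111
  [2] 1111
  [3] 1111
  [4] 1110
  [5] 0011
  [6] 0111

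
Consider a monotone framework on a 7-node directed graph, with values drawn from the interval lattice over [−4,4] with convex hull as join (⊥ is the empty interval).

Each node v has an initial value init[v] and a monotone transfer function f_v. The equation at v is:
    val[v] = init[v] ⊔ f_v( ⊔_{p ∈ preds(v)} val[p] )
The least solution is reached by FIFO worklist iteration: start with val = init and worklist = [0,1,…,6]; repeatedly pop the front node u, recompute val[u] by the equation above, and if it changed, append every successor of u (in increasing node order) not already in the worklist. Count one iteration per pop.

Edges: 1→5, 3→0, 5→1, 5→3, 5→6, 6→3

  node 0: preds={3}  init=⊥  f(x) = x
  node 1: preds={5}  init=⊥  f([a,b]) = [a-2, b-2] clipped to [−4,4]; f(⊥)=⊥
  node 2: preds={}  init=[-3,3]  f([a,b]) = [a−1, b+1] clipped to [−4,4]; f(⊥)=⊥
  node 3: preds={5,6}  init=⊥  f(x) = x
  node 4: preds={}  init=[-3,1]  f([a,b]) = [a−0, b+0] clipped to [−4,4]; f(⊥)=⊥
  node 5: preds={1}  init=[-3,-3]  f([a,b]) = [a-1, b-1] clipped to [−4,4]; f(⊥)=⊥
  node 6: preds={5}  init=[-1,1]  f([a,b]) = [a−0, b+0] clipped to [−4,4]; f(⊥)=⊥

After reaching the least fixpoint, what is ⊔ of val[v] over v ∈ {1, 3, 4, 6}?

Trace (11 dequeues):
  [1] u=0 | in ⊥ | out ⊥ | ==
  [2] u=1 | in [-3,-3] | out [-4,-4] | prev ⊥ | push {}
  [3] u=2 | in ⊥ | out [-3,3] | ==
  [4] u=3 | in [-3,1] | out [-3,1] | prev ⊥ | push {0}
  [5] u=4 | in ⊥ | out [-3,1] | ==
  [6] u=5 | in [-4,-4] | out [-4,-3] | prev [-3,-3] | push {1,3}
  [7] u=6 | in [-4,-3] | out [-4,1] | prev [-1,1] | push {}
  [8] u=0 | in [-3,1] | out [-3,1] | prev ⊥ | push {}
  [9] u=1 | in [-4,-3] | out [-4,-4] | ==
  [10] u=3 | in [-4,1] | out [-4,1] | prev [-3,1] | push {0}
  [11] u=0 | in [-4,1] | out [-4,1] | prev [-3,1] | push {}

Converged values:
  [0] [-4,1]
  [1] [-4,-4]
  [2] [-3,3]
  [3] [-4,1]
  [4] [-3,1]
  [5] [-4,-3]
  [6] [-4,1]

[-4,1]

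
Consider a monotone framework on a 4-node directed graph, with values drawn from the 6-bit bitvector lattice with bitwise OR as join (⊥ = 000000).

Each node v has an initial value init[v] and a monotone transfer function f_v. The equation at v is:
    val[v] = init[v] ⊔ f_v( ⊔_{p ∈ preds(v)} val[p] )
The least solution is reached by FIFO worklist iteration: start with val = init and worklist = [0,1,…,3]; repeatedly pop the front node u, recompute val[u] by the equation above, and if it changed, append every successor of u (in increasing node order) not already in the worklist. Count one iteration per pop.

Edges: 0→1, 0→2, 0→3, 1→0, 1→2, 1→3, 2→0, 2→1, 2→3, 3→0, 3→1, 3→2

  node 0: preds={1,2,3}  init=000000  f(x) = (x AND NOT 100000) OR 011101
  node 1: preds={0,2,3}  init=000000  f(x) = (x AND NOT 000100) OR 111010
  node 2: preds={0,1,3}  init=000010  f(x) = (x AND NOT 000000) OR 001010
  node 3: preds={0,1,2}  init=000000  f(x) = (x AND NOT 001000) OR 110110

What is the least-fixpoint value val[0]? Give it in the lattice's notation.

Trace (7 dequeues):
  [1] u=0 | in 000010 | out 011111 | prev 000000 | push {}
  [2] u=1 | in 011111 | out 111011 | prev 000000 | push {0}
  [3] u=2 | in 111111 | out 111111 | prev 000010 | push {1}
  [4] u=3 | in 111111 | out 110111 | prev 000000 | push {2}
  [5] u=0 | in 111111 | out 011111 | ==
  [6] u=1 | in 111111 | out 111011 | ==
  [7] u=2 | in 111111 | out 111111 | ==

Converged values:
  [0] 011111
  [1] 111011
  [2] 111111
  [3] 110111

011111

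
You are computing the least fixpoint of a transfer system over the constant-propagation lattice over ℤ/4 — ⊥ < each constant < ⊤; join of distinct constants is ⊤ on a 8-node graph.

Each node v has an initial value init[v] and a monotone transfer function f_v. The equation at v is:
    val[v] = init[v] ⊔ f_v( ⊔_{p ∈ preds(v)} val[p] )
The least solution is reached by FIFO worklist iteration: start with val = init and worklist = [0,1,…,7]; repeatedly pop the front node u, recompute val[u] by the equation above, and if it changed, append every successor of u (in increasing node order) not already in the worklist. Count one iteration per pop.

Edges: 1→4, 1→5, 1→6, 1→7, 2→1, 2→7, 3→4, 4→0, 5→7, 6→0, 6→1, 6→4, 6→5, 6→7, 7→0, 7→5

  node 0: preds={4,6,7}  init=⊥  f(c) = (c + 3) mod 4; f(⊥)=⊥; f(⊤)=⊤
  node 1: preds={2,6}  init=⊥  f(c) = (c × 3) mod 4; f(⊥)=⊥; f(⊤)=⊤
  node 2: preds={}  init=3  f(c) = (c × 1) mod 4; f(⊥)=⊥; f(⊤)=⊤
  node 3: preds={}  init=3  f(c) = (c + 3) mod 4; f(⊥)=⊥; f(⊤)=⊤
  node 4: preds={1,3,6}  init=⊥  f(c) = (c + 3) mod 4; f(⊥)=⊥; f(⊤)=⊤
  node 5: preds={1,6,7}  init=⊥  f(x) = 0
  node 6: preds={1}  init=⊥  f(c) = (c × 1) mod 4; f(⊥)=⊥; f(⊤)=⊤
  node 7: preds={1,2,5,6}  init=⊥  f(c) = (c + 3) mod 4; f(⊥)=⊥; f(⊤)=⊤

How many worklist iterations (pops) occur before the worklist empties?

18

Iteration log — 18 steps:
  step 1. node 0  ⊔preds=⊥  new=⊥  stable
  step 2. node 1  ⊔preds=3  new=1  old=⊥  +wl: 
  step 3. node 2  ⊔preds=⊥  new=3  stable
  step 4. node 3  ⊔preds=⊥  new=3  stable
  step 5. node 4  ⊔preds=⊤  new=⊤  old=⊥  +wl: 0
  step 6. node 5  ⊔preds=1  new=0  old=⊥  +wl: 
  step 7. node 6  ⊔preds=1  new=1  old=⊥  +wl: 1,4,5
  step 8. node 7  ⊔preds=⊤  new=⊤  old=⊥  +wl: 
  step 9. node 0  ⊔preds=⊤  new=⊤  old=⊥  +wl: 
  step 10. node 1  ⊔preds=⊤  new=⊤  old=1  +wl: 6,7
  step 11. node 4  ⊔preds=⊤  new=⊤  stable
  step 12. node 5  ⊔preds=⊤  new=0  stable
  step 13. node 6  ⊔preds=⊤  new=⊤  old=1  +wl: 0,1,4,5
  step 14. node 7  ⊔preds=⊤  new=⊤  stable
  step 15. node 0  ⊔preds=⊤  new=⊤  stable
  step 16. node 1  ⊔preds=⊤  new=⊤  stable
  step 17. node 4  ⊔preds=⊤  new=⊤  stable
  step 18. node 5  ⊔preds=⊤  new=0  stable

Least fixpoint reached:
  node 0: ⊤
  node 1: ⊤
  node 2: 3
  node 3: 3
  node 4: ⊤
  node 5: 0
  node 6: ⊤
  node 7: ⊤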